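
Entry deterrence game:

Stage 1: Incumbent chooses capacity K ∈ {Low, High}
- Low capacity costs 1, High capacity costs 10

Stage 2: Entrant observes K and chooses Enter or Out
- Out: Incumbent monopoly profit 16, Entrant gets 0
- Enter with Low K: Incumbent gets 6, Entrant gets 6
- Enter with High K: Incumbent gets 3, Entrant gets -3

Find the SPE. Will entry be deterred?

SPE: (High, Enter|Low, Out|High); Entry deterred. Incumbent net profit = 6

Work:
After Low K: Entrant enters (6 > 0)
After High K: Entrant stays out (-3 < 0)
Incumbent: Low → 6−1=5, High → 16−10=6
Incumbent chooses High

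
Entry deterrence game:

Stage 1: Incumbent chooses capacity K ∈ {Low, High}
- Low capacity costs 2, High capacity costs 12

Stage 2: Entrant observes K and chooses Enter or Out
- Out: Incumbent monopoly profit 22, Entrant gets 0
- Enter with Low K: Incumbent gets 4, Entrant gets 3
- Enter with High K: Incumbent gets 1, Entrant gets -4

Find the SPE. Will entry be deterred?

SPE: (High, Enter|Low, Out|High); Entry deterred. Incumbent net profit = 10

Work:
After Low K: Entrant enters (3 > 0)
After High K: Entrant stays out (-4 < 0)
Incumbent: Low → 4−2=2, High → 22−12=10
Incumbent chooses High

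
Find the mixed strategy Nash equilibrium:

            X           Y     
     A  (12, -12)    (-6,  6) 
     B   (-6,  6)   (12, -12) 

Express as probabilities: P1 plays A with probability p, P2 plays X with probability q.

p = 0.5, q = 0.5

Work:
Find probabilities that make opponent indifferent:
P2 chooses q to make P1 indifferent between A and B
P1 chooses p to make P2 indifferent between X and Y
Mixed NE: P1 plays (A: 0.5, B: 0.5), P2 plays (X: 0.5, Y: 0.5)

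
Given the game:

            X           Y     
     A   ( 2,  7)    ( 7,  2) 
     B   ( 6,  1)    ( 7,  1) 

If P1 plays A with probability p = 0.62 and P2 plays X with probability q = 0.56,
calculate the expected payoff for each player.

E[P1] = 5.0512, E[P2] = 3.356

Work:
E[P1] = p·q·π₁(A,X) + p·(1-q)·π₁(A,Y) + (1-p)·q·π₁(B,X) + (1-p)·(1-q)·π₁(B,Y)
= 0.62·0.56·2 + 0.62·0.44·7 + 0.38·0.56·6 + 0.38·0.44·7
= 5.0512

E[P2] = 3.356 (similar calculation)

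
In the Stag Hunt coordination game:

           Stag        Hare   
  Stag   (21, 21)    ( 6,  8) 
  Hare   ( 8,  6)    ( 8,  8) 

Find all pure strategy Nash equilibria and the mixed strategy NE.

Pure NE: (Stag, Stag) and (Hare, Hare); Mixed NE: p = 0.1333, q = 0.1333

Work:
Check pure NE:
(Stag, Stag): (21, 21) - no unilateral deviation beneficial
(Hare, Hare): (8, 8) - no unilateral deviation beneficial
Mixed NE: P1 plays Stag with p = 0.1333, P2 plays Stag with q = 0.1333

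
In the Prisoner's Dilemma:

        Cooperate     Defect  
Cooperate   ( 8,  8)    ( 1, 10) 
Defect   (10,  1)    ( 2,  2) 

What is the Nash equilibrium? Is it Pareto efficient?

(Defect, Defect) is NE; not Pareto efficient

Work:
Defect dominates Cooperate for both players:
If P2 cooperates: Defect (10) > Cooperate (8)
If P2 defects: Defect (2) > Cooperate (1)
NE: (Defect, Defect) with payoff (2, 2)
But (Cooperate, Cooperate) = (8, 8) Pareto dominates (2, 2)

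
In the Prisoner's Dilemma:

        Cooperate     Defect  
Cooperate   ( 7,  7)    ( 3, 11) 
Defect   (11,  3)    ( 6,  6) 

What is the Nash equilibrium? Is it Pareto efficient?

(Defect, Defect) is NE; not Pareto efficient

Work:
Defect dominates Cooperate for both players:
If P2 cooperates: Defect (11) > Cooperate (7)
If P2 defects: Defect (6) > Cooperate (3)
NE: (Defect, Defect) with payoff (6, 6)
But (Cooperate, Cooperate) = (7, 7) Pareto dominates (6, 6)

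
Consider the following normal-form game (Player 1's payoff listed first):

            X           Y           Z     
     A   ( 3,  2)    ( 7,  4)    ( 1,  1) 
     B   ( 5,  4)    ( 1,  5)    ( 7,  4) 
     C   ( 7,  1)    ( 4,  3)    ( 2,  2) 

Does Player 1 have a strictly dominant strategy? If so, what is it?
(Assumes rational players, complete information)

No strictly dominant strategy exists for Player 1

Work:
A strategy strictly dominates another if it gives a strictly higher payoff against every opponent action. Compare each pair of P1's strategies column-by-column:
  A vs B: [3 vs 5, 7 vs 1, 1 vs 7] → A does not strictly dominate B (column X: 3 ≤ 5)
  A vs C: [3 vs 7, 7 vs 4, 1 vs 2] → A does not strictly dominate C (column X: 3 ≤ 7)
  B vs A: [5 vs 3, 1 vs 7, 7 vs 1] → B does not strictly dominate A (column Y: 1 ≤ 7)
  B vs C: [5 vs 7, 1 vs 4, 7 vs 2] → B does not strictly dominate C (column X: 5 ≤ 7)
  C vs A: [7 vs 3, 4 vs 7, 2 vs 1] → C does not strictly dominate A (column Y: 4 ≤ 7)
  C vs B: [7 vs 5, 4 vs 1, 2 vs 7] → C does not strictly dominate B (column Z: 2 ≤ 7)
No single strategy strictly dominates all others → no strictly dominant strategy.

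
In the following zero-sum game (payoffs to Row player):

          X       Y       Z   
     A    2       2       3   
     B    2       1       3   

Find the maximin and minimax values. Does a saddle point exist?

Maximin = 2, Minimax = 2, Saddle: True

Work:
Row minimums: [2, 1] → maximin = 2
Column maximums: [2, 2, 3] → minimax = 2
Saddle point exists! Game value = 2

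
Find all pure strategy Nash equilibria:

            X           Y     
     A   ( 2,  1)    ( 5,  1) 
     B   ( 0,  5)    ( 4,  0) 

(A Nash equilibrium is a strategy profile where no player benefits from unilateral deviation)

Nash equilibrium: (A, X), (A, Y)

Work:
Best responses:
  P1 vs X: payoffs [2, 0] → best response A (payoff 2)
  P1 vs Y: payoffs [5, 4] → best response A (payoff 5)
  P2 vs A: payoffs [1, 1] → best response X/Y (payoff 1)
  P2 vs B: payoffs [5, 0] → best response X (payoff 5)
Mutual best responses: (A,X), (A,Y) → Nash equilibria.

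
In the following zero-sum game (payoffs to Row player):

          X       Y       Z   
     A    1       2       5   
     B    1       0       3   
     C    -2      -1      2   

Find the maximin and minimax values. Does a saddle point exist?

Maximin = 1, Minimax = 1, Saddle: True

Work:
Row minimums: [1, 0, -2] → maximin = 1
Column maximums: [1, 2, 5] → minimax = 1
Saddle point exists! Game value = 1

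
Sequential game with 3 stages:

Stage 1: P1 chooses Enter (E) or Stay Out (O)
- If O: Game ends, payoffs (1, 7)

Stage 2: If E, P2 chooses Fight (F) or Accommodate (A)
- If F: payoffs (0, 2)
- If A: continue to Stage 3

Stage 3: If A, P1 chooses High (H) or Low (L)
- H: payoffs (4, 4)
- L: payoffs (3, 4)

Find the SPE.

SPE: (E, A, H); Outcome (4, 4)

Work:
Stage 3: P1 chooses H (4 vs 3)
Stage 2: P2: F->2, A->4 (anticipating H). Choose A
Stage 1: P1: O->1, E->4 (anticipating A, H). Choose E
SPE path: E -> A -> H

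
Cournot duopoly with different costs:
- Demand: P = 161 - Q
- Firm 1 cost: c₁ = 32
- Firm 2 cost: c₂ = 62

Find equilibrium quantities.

q₁* = 53.0, q₂* = 23.0

Work:
Reaction: q₁ = (161 - 32 - q₂)/2
Reaction: q₂ = (161 - 62 - q₁)/2
Solve simultaneously:
q₁* = (161 - 2×32 + 62)/3 = 53.0
q₂* = (161 - 2×62 + 32)/3 = 23.0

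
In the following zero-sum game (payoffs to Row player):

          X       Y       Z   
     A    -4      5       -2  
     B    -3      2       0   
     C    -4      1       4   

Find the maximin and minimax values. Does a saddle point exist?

Maximin = -3, Minimax = -3, Saddle: True

Work:
Row minimums: [-4, -3, -4] → maximin = -3
Column maximums: [-3, 5, 4] → minimax = -3
Saddle point exists! Game value = -3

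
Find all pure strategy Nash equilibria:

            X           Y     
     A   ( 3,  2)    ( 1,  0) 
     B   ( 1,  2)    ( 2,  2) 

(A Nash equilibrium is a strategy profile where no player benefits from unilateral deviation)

Nash equilibrium: (A, X), (B, Y)

Work:
Best responses:
  P1 vs X: payoffs [3, 1] → best response A (payoff 3)
  P1 vs Y: payoffs [1, 2] → best response B (payoff 2)
  P2 vs A: payoffs [2, 0] → best response X (payoff 2)
  P2 vs B: payoffs [2, 2] → best response X/Y (payoff 2)
Mutual best responses: (A,X), (B,Y) → Nash equilibria.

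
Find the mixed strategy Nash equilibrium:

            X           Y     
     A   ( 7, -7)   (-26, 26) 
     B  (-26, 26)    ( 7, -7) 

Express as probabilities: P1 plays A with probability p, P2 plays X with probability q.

p = 0.5, q = 0.5

Work:
Find probabilities that make opponent indifferent:
P2 chooses q to make P1 indifferent between A and B
P1 chooses p to make P2 indifferent between X and Y
Mixed NE: P1 plays (A: 0.5, B: 0.5), P2 plays (X: 0.5, Y: 0.5)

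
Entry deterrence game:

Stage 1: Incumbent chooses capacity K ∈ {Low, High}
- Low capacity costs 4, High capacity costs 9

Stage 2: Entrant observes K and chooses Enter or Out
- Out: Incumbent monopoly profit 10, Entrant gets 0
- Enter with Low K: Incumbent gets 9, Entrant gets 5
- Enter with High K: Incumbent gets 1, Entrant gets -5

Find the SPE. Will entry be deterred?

SPE: (Low, Enter|Low, Out|High); Entry not deterred. Incumbent net profit = 5, Entrant gets 5

Work:
After Low K: Entrant enters (5 > 0)
After High K: Entrant stays out (-5 < 0)
Incumbent: Low → 9−4=5, High → 10−9=1
Incumbent chooses Low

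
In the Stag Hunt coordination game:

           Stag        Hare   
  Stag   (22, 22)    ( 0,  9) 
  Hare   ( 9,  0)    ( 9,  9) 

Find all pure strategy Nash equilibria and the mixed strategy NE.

Pure NE: (Stag, Stag) and (Hare, Hare); Mixed NE: p = 0.4091, q = 0.4091

Work:
Check pure NE:
(Stag, Stag): (22, 22) - no unilateral deviation beneficial
(Hare, Hare): (9, 9) - no unilateral deviation beneficial
Mixed NE: P1 plays Stag with p = 0.4091, P2 plays Stag with q = 0.4091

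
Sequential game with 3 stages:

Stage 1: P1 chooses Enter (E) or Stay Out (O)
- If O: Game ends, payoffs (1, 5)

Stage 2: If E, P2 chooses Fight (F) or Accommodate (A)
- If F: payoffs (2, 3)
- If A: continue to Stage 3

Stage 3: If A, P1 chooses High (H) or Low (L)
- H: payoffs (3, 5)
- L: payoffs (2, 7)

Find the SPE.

SPE: (E, A, H); Outcome (3, 5)

Work:
Stage 3: P1 chooses H (3 vs 2)
Stage 2: P2: F->3, A->5 (anticipating H). Choose A
Stage 1: P1: O->1, E->3 (anticipating A, H). Choose E
SPE path: E -> A -> H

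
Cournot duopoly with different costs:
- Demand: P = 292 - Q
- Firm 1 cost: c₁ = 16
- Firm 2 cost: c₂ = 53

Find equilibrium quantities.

q₁* = 104.33, q₂* = 67.33

Work:
Reaction: q₁ = (292 - 16 - q₂)/2
Reaction: q₂ = (292 - 53 - q₁)/2
Solve simultaneously:
q₁* = (292 - 2×16 + 53)/3 = 104.33
q₂* = (292 - 2×53 + 16)/3 = 67.33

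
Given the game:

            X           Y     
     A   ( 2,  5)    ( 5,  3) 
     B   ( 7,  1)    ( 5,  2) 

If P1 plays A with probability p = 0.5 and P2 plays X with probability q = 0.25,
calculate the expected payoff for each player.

E[P1] = 4.875, E[P2] = 2.625

Work:
E[P1] = p·q·π₁(A,X) + p·(1-q)·π₁(A,Y) + (1-p)·q·π₁(B,X) + (1-p)·(1-q)·π₁(B,Y)
= 0.5·0.25·2 + 0.5·0.75·5 + 0.5·0.25·7 + 0.5·0.75·5
= 4.875

E[P2] = 2.625 (similar calculation)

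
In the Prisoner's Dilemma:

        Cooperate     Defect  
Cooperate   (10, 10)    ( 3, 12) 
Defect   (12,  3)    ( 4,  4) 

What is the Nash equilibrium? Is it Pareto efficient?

(Defect, Defect) is NE; not Pareto efficient

Work:
Defect dominates Cooperate for both players:
If P2 cooperates: Defect (12) > Cooperate (10)
If P2 defects: Defect (4) > Cooperate (3)
NE: (Defect, Defect) with payoff (4, 4)
But (Cooperate, Cooperate) = (10, 10) Pareto dominates (4, 4)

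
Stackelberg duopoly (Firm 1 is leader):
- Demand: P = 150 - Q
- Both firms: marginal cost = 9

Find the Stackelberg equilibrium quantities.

q₁* (leader) = 70.5, q₂* (follower) = 35.25

Work:
Follower's reaction: q₂ = (a - c - q₁)/2
Leader substitutes: π₁ = q₁·(a - q₁ - (a-c-q₁)/2 - c)
FOC: q₁* = (150 - 9)/2 = 70.50
Then: q₂* = (150 - 9 - 70.5)/2 = 35.25
Leader has first-mover advantage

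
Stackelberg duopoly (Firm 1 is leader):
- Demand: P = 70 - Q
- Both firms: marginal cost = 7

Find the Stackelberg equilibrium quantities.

q₁* (leader) = 31.5, q₂* (follower) = 15.75

Work:
Follower's reaction: q₂ = (a - c - q₁)/2
Leader substitutes: π₁ = q₁·(a - q₁ - (a-c-q₁)/2 - c)
FOC: q₁* = (70 - 7)/2 = 31.50
Then: q₂* = (70 - 7 - 31.5)/2 = 15.75
Leader has first-mover advantage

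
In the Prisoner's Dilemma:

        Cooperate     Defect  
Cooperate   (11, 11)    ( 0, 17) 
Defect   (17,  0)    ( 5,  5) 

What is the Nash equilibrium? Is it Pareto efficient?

(Defect, Defect) is NE; not Pareto efficient

Work:
Defect dominates Cooperate for both players:
If P2 cooperates: Defect (17) > Cooperate (11)
If P2 defects: Defect (5) > Cooperate (0)
NE: (Defect, Defect) with payoff (5, 5)
But (Cooperate, Cooperate) = (11, 11) Pareto dominates (5, 5)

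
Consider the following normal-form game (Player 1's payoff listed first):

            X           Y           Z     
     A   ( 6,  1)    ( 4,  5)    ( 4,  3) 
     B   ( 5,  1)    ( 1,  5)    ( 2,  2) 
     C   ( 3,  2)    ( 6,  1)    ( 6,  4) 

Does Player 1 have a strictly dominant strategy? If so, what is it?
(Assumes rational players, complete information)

No strictly dominant strategy exists for Player 1

Work:
A strategy strictly dominates another if it gives a strictly higher payoff against every opponent action. Compare each pair of P1's strategies column-by-column:
  A vs B: [6 vs 5, 4 vs 1, 4 vs 2] → A strictly dominates B
  A vs C: [6 vs 3, 4 vs 6, 4 vs 6] → A does not strictly dominate C (column Y: 4 ≤ 6)
  B vs A: [5 vs 6, 1 vs 4, 2 vs 4] → B does not strictly dominate A (column X: 5 ≤ 6)
  B vs C: [5 vs 3, 1 vs 6, 2 vs 6] → B does not strictly dominate C (column Y: 1 ≤ 6)
  C vs A: [3 vs 6, 6 vs 4, 6 vs 4] → C does not strictly dominate A (column X: 3 ≤ 6)
  C vs B: [3 vs 5, 6 vs 1, 6 vs 2] → C does not strictly dominate B (column X: 3 ≤ 5)
No single strategy strictly dominates all others → no strictly dominant strategy.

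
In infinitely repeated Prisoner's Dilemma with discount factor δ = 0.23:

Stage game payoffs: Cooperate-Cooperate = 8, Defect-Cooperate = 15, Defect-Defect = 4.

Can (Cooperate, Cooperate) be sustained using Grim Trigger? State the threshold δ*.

δ* = 0.6364; since δ = 0.23 < 0.6364, cooperation cannot be sustained

Work:
For Grim Trigger:
Cooperate forever: 8/(1-δ)
Defect then punished: 15 + 4·δ/(1-δ)
Need: 8/(1-δ) ≥ 15 + 4·δ/(1-δ)
Solving: δ ≥ (T-R)/(T-P) = (15-8)/(15-4) = 0.6364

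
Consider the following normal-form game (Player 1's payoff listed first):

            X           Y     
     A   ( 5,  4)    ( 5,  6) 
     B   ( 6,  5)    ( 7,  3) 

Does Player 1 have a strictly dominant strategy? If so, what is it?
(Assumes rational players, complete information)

Yes, Player 1's strictly dominant strategy is B

Work:
A strategy strictly dominates another if it gives a strictly higher payoff against every opponent action. Compare each pair of P1's strategies column-by-column:
  A vs B: [5 vs 6, 5 vs 7] → A does not strictly dominate B (column X: 5 ≤ 6)
  B vs A: [6 vs 5, 7 vs 5] → B strictly dominates A
B strictly dominates every other strategy → strictly dominant.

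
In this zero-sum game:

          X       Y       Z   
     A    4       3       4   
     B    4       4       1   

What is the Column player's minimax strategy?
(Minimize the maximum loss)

Column should play X or Y or Z (all achieve the minimum), value = 4

Work:
Column player minimizes Row's maximum payoff:
Column X: max payoff to Row = 4
Column Y: max payoff to Row = 4
Column Z: max payoff to Row = 4
Minimum is 4, achieved by columns X, Y, Z (tied).
Each of X or Y or Z is a minimax strategy.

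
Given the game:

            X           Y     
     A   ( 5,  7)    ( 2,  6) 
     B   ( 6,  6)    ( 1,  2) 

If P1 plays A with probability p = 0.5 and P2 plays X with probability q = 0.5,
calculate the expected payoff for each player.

E[P1] = 3.5, E[P2] = 5.25

Work:
E[P1] = p·q·π₁(A,X) + p·(1-q)·π₁(A,Y) + (1-p)·q·π₁(B,X) + (1-p)·(1-q)·π₁(B,Y)
= 0.5·0.5·5 + 0.5·0.5·2 + 0.5·0.5·6 + 0.5·0.5·1
= 3.5

E[P2] = 5.25 (similar calculation)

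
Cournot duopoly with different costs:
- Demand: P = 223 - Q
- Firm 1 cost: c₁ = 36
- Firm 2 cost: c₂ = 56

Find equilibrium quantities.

q₁* = 69.0, q₂* = 49.0

Work:
Reaction: q₁ = (223 - 36 - q₂)/2
Reaction: q₂ = (223 - 56 - q₁)/2
Solve simultaneously:
q₁* = (223 - 2×36 + 56)/3 = 69.0
q₂* = (223 - 2×56 + 36)/3 = 49.0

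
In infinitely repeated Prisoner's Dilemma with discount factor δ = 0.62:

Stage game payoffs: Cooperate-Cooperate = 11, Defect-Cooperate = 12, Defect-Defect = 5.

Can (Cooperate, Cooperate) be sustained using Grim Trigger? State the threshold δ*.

δ* = 0.1429; since δ = 0.62 ≥ 0.1429, cooperation can be sustained

Work:
For Grim Trigger:
Cooperate forever: 11/(1-δ)
Defect then punished: 12 + 5·δ/(1-δ)
Need: 11/(1-δ) ≥ 12 + 5·δ/(1-δ)
Solving: δ ≥ (T-R)/(T-P) = (12-11)/(12-5) = 0.1429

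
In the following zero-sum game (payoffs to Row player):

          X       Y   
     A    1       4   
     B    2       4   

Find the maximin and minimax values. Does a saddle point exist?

Maximin = 2, Minimax = 2, Saddle: True

Work:
Row minimums: [1, 2] → maximin = 2
Column maximums: [2, 4] → minimax = 2
Saddle point exists! Game value = 2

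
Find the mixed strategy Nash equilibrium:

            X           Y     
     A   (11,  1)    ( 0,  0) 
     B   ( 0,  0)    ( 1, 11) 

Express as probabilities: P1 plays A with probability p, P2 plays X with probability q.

p = 0.9167, q = 0.0833

Work:
Find probabilities that make opponent indifferent:
P2 chooses q to make P1 indifferent between A and B
P1 chooses p to make P2 indifferent between X and Y
Mixed NE: P1 plays (A: 0.9167, B: 0.0833), P2 plays (X: 0.0833, Y: 0.9167)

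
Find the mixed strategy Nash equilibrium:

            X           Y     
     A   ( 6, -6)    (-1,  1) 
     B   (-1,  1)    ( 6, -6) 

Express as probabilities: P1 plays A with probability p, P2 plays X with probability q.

p = 0.5, q = 0.5

Work:
Find probabilities that make opponent indifferent:
P2 chooses q to make P1 indifferent between A and B
P1 chooses p to make P2 indifferent between X and Y
Mixed NE: P1 plays (A: 0.5, B: 0.5), P2 plays (X: 0.5, Y: 0.5)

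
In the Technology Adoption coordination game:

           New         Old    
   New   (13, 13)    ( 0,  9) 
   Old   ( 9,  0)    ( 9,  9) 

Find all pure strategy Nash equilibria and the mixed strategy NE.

Pure NE: (New, New) and (Old, Old); Mixed NE: p = 0.6923, q = 0.6923

Work:
Check pure NE:
(New, New): (13, 13) - no unilateral deviation beneficial
(Old, Old): (9, 9) - no unilateral deviation beneficial
Mixed NE: P1 plays New with p = 0.6923, P2 plays New with q = 0.6923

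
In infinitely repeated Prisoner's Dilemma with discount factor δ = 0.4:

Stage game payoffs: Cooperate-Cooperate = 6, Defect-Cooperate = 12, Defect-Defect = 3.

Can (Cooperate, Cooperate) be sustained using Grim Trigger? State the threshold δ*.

δ* = 0.6667; since δ = 0.4 < 0.6667, cooperation cannot be sustained

Work:
For Grim Trigger:
Cooperate forever: 6/(1-δ)
Defect then punished: 12 + 3·δ/(1-δ)
Need: 6/(1-δ) ≥ 12 + 3·δ/(1-δ)
Solving: δ ≥ (T-R)/(T-P) = (12-6)/(12-3) = 0.6667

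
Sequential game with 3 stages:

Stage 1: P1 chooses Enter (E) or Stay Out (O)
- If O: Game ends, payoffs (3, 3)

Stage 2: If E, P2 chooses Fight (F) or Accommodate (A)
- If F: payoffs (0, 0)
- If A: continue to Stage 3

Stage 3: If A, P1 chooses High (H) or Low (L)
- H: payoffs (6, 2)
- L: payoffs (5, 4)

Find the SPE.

SPE: (E, A, H); Outcome (6, 2)

Work:
Stage 3: P1 chooses H (6 vs 5)
Stage 2: P2: F->0, A->2 (anticipating H). Choose A
Stage 1: P1: O->3, E->6 (anticipating A, H). Choose E
SPE path: E -> A -> H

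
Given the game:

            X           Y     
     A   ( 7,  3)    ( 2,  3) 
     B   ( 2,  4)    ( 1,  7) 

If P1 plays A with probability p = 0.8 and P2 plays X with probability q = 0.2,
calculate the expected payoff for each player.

E[P1] = 2.64, E[P2] = 3.68

Work:
E[P1] = p·q·π₁(A,X) + p·(1-q)·π₁(A,Y) + (1-p)·q·π₁(B,X) + (1-p)·(1-q)·π₁(B,Y)
= 0.8·0.2·7 + 0.8·0.8·2 + 0.2·0.2·2 + 0.2·0.8·1
= 2.64

E[P2] = 3.68 (similar calculation)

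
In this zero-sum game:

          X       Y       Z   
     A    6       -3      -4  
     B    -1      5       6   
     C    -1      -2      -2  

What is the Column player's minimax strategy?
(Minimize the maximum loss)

Column should play Y, value = 5

Work:
Column player minimizes Row's maximum payoff:
Column X: max payoff to Row = 6
Column Y: max payoff to Row = 5
Column Z: max payoff to Row = 6
Minimum is 5, achieved by column Y.
Minimax strategy: Y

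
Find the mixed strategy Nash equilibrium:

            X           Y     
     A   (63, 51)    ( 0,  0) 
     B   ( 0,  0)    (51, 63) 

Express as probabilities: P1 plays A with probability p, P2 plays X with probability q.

p = 0.5526, q = 0.4474

Work:
Find probabilities that make opponent indifferent:
P2 chooses q to make P1 indifferent between A and B
P1 chooses p to make P2 indifferent between X and Y
Mixed NE: P1 plays (A: 0.5526, B: 0.4474), P2 plays (X: 0.4474, Y: 0.5526)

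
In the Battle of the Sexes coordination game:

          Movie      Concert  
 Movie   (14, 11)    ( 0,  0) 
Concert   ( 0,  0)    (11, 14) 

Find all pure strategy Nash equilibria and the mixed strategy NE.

Pure NE: (Movie, Movie) and (Concert, Concert); Mixed NE: p = 0.56, q = 0.44

Work:
Check pure NE:
(Movie, Movie): (14, 11) - no unilateral deviation beneficial
(Concert, Concert): (11, 14) - no unilateral deviation beneficial
Mixed NE: P1 plays Movie with p = 0.56, P2 plays Movie with q = 0.44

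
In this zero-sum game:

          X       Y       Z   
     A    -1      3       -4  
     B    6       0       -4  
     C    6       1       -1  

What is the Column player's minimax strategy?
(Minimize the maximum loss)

Column should play Z, value = -1

Work:
Column player minimizes Row's maximum payoff:
Column X: max payoff to Row = 6
Column Y: max payoff to Row = 3
Column Z: max payoff to Row = -1
Minimum is -1, achieved by column Z.
Minimax strategy: Z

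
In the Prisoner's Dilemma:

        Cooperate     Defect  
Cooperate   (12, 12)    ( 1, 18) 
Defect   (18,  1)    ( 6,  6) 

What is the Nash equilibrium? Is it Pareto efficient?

(Defect, Defect) is NE; not Pareto efficient

Work:
Defect dominates Cooperate for both players:
If P2 cooperates: Defect (18) > Cooperate (12)
If P2 defects: Defect (6) > Cooperate (1)
NE: (Defect, Defect) with payoff (6, 6)
But (Cooperate, Cooperate) = (12, 12) Pareto dominates (6, 6)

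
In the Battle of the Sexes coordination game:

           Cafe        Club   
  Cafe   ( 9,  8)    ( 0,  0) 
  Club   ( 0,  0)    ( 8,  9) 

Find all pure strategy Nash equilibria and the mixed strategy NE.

Pure NE: (Cafe, Cafe) and (Club, Club); Mixed NE: p = 0.5294, q = 0.4706

Work:
Check pure NE:
(Cafe, Cafe): (9, 8) - no unilateral deviation beneficial
(Club, Club): (8, 9) - no unilateral deviation beneficial
Mixed NE: P1 plays Cafe with p = 0.5294, P2 plays Cafe with q = 0.4706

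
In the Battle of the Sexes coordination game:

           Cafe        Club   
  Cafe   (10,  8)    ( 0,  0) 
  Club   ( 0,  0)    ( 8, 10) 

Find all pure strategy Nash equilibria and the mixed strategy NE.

Pure NE: (Cafe, Cafe) and (Club, Club); Mixed NE: p = 0.5556, q = 0.4444

Work:
Check pure NE:
(Cafe, Cafe): (10, 8) - no unilateral deviation beneficial
(Club, Club): (8, 10) - no unilateral deviation beneficial
Mixed NE: P1 plays Cafe with p = 0.5556, P2 plays Cafe with q = 0.4444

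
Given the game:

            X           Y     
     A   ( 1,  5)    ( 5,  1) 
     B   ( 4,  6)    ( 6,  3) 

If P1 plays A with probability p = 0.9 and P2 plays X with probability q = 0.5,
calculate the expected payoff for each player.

E[P1] = 3.2, E[P2] = 3.15

Work:
E[P1] = p·q·π₁(A,X) + p·(1-q)·π₁(A,Y) + (1-p)·q·π₁(B,X) + (1-p)·(1-q)·π₁(B,Y)
= 0.9·0.5·1 + 0.9·0.5·5 + 0.1·0.5·4 + 0.1·0.5·6
= 3.2

E[P2] = 3.15 (similar calculation)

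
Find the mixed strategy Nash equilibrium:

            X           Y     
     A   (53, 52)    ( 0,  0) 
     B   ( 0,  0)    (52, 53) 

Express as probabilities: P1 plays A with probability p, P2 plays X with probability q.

p = 0.5048, q = 0.4952

Work:
Find probabilities that make opponent indifferent:
P2 chooses q to make P1 indifferent between A and B
P1 chooses p to make P2 indifferent between X and Y
Mixed NE: P1 plays (A: 0.5048, B: 0.4952), P2 plays (X: 0.4952, Y: 0.5048)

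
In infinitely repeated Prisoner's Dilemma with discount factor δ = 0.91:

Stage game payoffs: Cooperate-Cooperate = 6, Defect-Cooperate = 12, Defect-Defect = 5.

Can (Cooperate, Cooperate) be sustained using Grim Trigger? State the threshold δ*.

δ* = 0.8571; since δ = 0.91 ≥ 0.8571, cooperation can be sustained

Work:
For Grim Trigger:
Cooperate forever: 6/(1-δ)
Defect then punished: 12 + 5·δ/(1-δ)
Need: 6/(1-δ) ≥ 12 + 5·δ/(1-δ)
Solving: δ ≥ (T-R)/(T-P) = (12-6)/(12-5) = 0.8571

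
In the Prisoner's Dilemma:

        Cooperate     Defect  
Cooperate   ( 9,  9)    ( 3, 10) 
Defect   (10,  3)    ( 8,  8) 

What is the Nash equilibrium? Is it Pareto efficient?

(Defect, Defect) is NE; not Pareto efficient

Work:
Defect dominates Cooperate for both players:
If P2 cooperates: Defect (10) > Cooperate (9)
If P2 defects: Defect (8) > Cooperate (3)
NE: (Defect, Defect) with payoff (8, 8)
But (Cooperate, Cooperate) = (9, 9) Pareto dominates (8, 8)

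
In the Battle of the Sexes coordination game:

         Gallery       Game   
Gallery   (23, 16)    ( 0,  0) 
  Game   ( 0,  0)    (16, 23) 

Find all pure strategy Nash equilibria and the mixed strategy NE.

Pure NE: (Gallery, Gallery) and (Game, Game); Mixed NE: p = 0.5897, q = 0.4103

Work:
Check pure NE:
(Gallery, Gallery): (23, 16) - no unilateral deviation beneficial
(Game, Game): (16, 23) - no unilateral deviation beneficial
Mixed NE: P1 plays Gallery with p = 0.5897, P2 plays Gallery with q = 0.4103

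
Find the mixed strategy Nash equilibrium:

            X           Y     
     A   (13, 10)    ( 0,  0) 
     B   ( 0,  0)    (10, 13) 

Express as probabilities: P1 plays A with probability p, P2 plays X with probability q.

p = 0.5652, q = 0.4348

Work:
Find probabilities that make opponent indifferent:
P2 chooses q to make P1 indifferent between A and B
P1 chooses p to make P2 indifferent between X and Y
Mixed NE: P1 plays (A: 0.5652, B: 0.4348), P2 plays (X: 0.4348, Y: 0.5652)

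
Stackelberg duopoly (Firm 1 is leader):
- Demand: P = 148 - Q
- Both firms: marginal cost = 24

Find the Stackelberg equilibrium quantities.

q₁* (leader) = 62.0, q₂* (follower) = 31.0

Work:
Follower's reaction: q₂ = (a - c - q₁)/2
Leader substitutes: π₁ = q₁·(a - q₁ - (a-c-q₁)/2 - c)
FOC: q₁* = (148 - 24)/2 = 62.00
Then: q₂* = (148 - 24 - 62.0)/2 = 31.00
Leader has first-mover advantage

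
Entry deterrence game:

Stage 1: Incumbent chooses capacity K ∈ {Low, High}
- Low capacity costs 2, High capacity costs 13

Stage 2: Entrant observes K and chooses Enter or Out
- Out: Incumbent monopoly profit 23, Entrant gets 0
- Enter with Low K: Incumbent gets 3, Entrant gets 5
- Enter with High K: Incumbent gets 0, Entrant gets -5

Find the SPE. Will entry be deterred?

SPE: (High, Enter|Low, Out|High); Entry deterred. Incumbent net profit = 10

Work:
After Low K: Entrant enters (5 > 0)
After High K: Entrant stays out (-5 < 0)
Incumbent: Low → 3−2=1, High → 23−13=10
Incumbent chooses High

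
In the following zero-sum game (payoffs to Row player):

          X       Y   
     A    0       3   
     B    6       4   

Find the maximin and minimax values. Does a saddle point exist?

Maximin = 4, Minimax = 4, Saddle: True

Work:
Row minimums: [0, 4] → maximin = 4
Column maximums: [6, 4] → minimax = 4
Saddle point exists! Game value = 4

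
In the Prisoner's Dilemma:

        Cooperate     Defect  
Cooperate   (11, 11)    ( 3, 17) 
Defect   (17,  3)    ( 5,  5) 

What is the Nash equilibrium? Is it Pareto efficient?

(Defect, Defect) is NE; not Pareto efficient

Work:
Defect dominates Cooperate for both players:
If P2 cooperates: Defect (17) > Cooperate (11)
If P2 defects: Defect (5) > Cooperate (3)
NE: (Defect, Defect) with payoff (5, 5)
But (Cooperate, Cooperate) = (11, 11) Pareto dominates (5, 5)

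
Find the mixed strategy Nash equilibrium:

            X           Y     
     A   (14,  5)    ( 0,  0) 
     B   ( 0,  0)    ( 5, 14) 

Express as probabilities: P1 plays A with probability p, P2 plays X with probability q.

p = 0.7368, q = 0.2632

Work:
Find probabilities that make opponent indifferent:
P2 chooses q to make P1 indifferent between A and B
P1 chooses p to make P2 indifferent between X and Y
Mixed NE: P1 plays (A: 0.7368, B: 0.2632), P2 plays (X: 0.2632, Y: 0.7368)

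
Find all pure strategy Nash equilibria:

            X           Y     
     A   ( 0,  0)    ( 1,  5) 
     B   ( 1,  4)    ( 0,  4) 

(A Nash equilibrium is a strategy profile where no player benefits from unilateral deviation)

Nash equilibrium: (A, Y), (B, X)

Work:
Best responses:
  P1 vs X: payoffs [0, 1] → best response B (payoff 1)
  P1 vs Y: payoffs [1, 0] → best response A (payoff 1)
  P2 vs A: payoffs [0, 5] → best response Y (payoff 5)
  P2 vs B: payoffs [4, 4] → best response X/Y (payoff 4)
Mutual best responses: (A,Y), (B,X) → Nash equilibria.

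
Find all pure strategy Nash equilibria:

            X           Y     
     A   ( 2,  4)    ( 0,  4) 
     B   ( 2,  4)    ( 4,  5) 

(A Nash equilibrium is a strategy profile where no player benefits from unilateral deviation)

Nash equilibrium: (A, X), (B, Y)

Work:
Best responses:
  P1 vs X: payoffs [2, 2] → best response A/B (payoff 2)
  P1 vs Y: payoffs [0, 4] → best response B (payoff 4)
  P2 vs A: payoffs [4, 4] → best response X/Y (payoff 4)
  P2 vs B: payoffs [4, 5] → best response Y (payoff 5)
Mutual best responses: (A,X), (B,Y) → Nash equilibria.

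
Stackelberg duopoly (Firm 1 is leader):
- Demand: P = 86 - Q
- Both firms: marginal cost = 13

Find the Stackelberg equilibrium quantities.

q₁* (leader) = 36.5, q₂* (follower) = 18.25

Work:
Follower's reaction: q₂ = (a - c - q₁)/2
Leader substitutes: π₁ = q₁·(a - q₁ - (a-c-q₁)/2 - c)
FOC: q₁* = (86 - 13)/2 = 36.50
Then: q₂* = (86 - 13 - 36.5)/2 = 18.25
Leader has first-mover advantage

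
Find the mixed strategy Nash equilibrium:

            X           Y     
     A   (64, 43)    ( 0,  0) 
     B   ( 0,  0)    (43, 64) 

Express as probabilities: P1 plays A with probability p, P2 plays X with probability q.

p = 0.5981, q = 0.4019

Work:
Find probabilities that make opponent indifferent:
P2 chooses q to make P1 indifferent between A and B
P1 chooses p to make P2 indifferent between X and Y
Mixed NE: P1 plays (A: 0.5981, B: 0.4019), P2 plays (X: 0.4019, Y: 0.5981)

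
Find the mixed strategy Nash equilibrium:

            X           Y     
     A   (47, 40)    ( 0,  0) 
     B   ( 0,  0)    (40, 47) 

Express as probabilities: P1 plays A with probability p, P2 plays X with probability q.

p = 0.5402, q = 0.4598

Work:
Find probabilities that make opponent indifferent:
P2 chooses q to make P1 indifferent between A and B
P1 chooses p to make P2 indifferent between X and Y
Mixed NE: P1 plays (A: 0.5402, B: 0.4598), P2 plays (X: 0.4598, Y: 0.5402)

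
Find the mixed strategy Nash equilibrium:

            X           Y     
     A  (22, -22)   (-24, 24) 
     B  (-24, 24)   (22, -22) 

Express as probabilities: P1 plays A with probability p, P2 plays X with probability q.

p = 0.5, q = 0.5

Work:
Find probabilities that make opponent indifferent:
P2 chooses q to make P1 indifferent between A and B
P1 chooses p to make P2 indifferent between X and Y
Mixed NE: P1 plays (A: 0.5, B: 0.5), P2 plays (X: 0.5, Y: 0.5)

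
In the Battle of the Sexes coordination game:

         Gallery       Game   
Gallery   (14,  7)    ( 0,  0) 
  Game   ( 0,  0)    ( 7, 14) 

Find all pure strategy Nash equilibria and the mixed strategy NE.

Pure NE: (Gallery, Gallery) and (Game, Game); Mixed NE: p = 0.6667, q = 0.3333

Work:
Check pure NE:
(Gallery, Gallery): (14, 7) - no unilateral deviation beneficial
(Game, Game): (7, 14) - no unilateral deviation beneficial
Mixed NE: P1 plays Gallery with p = 0.6667, P2 plays Gallery with q = 0.3333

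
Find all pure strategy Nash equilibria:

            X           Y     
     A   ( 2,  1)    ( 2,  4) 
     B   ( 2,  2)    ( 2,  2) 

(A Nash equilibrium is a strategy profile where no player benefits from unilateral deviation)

Nash equilibrium: (A, Y), (B, X), (B, Y)

Work:
Best responses:
  P1 vs X: payoffs [2, 2] → best response A/B (payoff 2)
  P1 vs Y: payoffs [2, 2] → best response A/B (payoff 2)
  P2 vs A: payoffs [1, 4] → best response Y (payoff 4)
  P2 vs B: payoffs [2, 2] → best response X/Y (payoff 2)
Mutual best responses: (A,Y), (B,X), (B,Y) → Nash equilibria.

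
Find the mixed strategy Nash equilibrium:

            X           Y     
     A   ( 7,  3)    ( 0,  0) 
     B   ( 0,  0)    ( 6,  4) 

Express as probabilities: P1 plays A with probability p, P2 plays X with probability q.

p = 0.5714, q = 0.4615

Work:
Find probabilities that make opponent indifferent:
P2 chooses q to make P1 indifferent between A and B
P1 chooses p to make P2 indifferent between X and Y
Mixed NE: P1 plays (A: 0.5714, B: 0.4286), P2 plays (X: 0.4615, Y: 0.5385)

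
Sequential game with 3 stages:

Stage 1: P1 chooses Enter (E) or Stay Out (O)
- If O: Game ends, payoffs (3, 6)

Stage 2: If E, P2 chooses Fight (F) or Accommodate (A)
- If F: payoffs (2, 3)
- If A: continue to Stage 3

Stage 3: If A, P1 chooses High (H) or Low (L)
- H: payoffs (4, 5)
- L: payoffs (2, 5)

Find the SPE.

SPE: (E, A, H); Outcome (4, 5)

Work:
Stage 3: P1 chooses H (4 vs 2)
Stage 2: P2: F->3, A->5 (anticipating H). Choose A
Stage 1: P1: O->3, E->4 (anticipating A, H). Choose E
SPE path: E -> A -> H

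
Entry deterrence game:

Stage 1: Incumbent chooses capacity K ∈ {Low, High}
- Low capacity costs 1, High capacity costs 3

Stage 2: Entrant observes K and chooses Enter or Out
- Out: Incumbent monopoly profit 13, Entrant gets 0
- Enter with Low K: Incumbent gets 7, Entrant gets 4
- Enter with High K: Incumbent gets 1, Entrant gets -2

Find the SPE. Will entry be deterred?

SPE: (High, Enter|Low, Out|High); Entry deterred. Incumbent net profit = 10

Work:
After Low K: Entrant enters (4 > 0)
After High K: Entrant stays out (-2 < 0)
Incumbent: Low → 7−1=6, High → 13−3=10
Incumbent chooses High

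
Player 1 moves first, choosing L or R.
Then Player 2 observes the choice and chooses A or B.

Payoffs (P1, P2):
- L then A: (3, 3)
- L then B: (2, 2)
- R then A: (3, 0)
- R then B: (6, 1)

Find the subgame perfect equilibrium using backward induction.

P1 plays R, P2 plays A after L and B after R; Payoff (6, 1)

Work:
Backward induction:
After L: P2 chooses A → P1 gets 3
After R: P2 chooses B → P1 gets 6
P1 chooses R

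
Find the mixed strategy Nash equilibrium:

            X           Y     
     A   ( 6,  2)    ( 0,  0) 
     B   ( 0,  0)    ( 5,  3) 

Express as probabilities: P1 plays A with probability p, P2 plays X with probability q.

p = 0.6, q = 0.4545

Work:
Find probabilities that make opponent indifferent:
P2 chooses q to make P1 indifferent between A and B
P1 chooses p to make P2 indifferent between X and Y
Mixed NE: P1 plays (A: 0.6, B: 0.4), P2 plays (X: 0.4545, Y: 0.5455)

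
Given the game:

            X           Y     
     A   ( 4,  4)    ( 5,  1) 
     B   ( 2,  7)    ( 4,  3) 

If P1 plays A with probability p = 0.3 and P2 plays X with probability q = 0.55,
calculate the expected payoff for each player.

E[P1] = 3.365, E[P2] = 4.435

Work:
E[P1] = p·q·π₁(A,X) + p·(1-q)·π₁(A,Y) + (1-p)·q·π₁(B,X) + (1-p)·(1-q)·π₁(B,Y)
= 0.3·0.55·4 + 0.3·0.45·5 + 0.7·0.55·2 + 0.7·0.45·4
= 3.365

E[P2] = 4.435 (similar calculation)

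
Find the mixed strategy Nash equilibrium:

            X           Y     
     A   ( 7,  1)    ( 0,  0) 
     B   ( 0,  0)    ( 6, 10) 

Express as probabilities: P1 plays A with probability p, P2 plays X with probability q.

p = 0.9091, q = 0.4615

Work:
Find probabilities that make opponent indifferent:
P2 chooses q to make P1 indifferent between A and B
P1 chooses p to make P2 indifferent between X and Y
Mixed NE: P1 plays (A: 0.9091, B: 0.0909), P2 plays (X: 0.4615, Y: 0.5385)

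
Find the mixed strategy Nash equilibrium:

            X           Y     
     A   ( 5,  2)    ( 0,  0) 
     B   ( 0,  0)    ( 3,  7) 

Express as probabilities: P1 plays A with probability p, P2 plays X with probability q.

p = 0.7778, q = 0.375

Work:
Find probabilities that make opponent indifferent:
P2 chooses q to make P1 indifferent between A and B
P1 chooses p to make P2 indifferent between X and Y
Mixed NE: P1 plays (A: 0.7778, B: 0.2222), P2 plays (X: 0.375, Y: 0.625)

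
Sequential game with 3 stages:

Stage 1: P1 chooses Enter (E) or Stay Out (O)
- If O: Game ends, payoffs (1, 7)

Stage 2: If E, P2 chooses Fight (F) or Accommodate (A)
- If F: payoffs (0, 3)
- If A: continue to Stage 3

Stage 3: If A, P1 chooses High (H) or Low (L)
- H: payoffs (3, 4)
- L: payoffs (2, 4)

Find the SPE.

SPE: (E, A, H); Outcome (3, 4)

Work:
Stage 3: P1 chooses H (3 vs 2)
Stage 2: P2: F->3, A->4 (anticipating H). Choose A
Stage 1: P1: O->1, E->3 (anticipating A, H). Choose E
SPE path: E -> A -> H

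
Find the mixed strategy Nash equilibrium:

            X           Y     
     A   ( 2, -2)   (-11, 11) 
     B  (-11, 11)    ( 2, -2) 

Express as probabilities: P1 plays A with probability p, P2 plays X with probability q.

p = 0.5, q = 0.5

Work:
Find probabilities that make opponent indifferent:
P2 chooses q to make P1 indifferent between A and B
P1 chooses p to make P2 indifferent between X and Y
Mixed NE: P1 plays (A: 0.5, B: 0.5), P2 plays (X: 0.5, Y: 0.5)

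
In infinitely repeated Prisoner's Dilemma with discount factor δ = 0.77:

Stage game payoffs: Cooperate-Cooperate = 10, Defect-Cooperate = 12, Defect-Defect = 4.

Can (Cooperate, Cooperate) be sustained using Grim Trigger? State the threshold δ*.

δ* = 0.25; since δ = 0.77 ≥ 0.25, cooperation can be sustained

Work:
For Grim Trigger:
Cooperate forever: 10/(1-δ)
Defect then punished: 12 + 4·δ/(1-δ)
Need: 10/(1-δ) ≥ 12 + 4·δ/(1-δ)
Solving: δ ≥ (T-R)/(T-P) = (12-10)/(12-4) = 0.25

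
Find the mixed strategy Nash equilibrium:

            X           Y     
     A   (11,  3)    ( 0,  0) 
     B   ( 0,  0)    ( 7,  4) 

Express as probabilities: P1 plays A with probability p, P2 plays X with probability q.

p = 0.5714, q = 0.3889

Work:
Find probabilities that make opponent indifferent:
P2 chooses q to make P1 indifferent between A and B
P1 chooses p to make P2 indifferent between X and Y
Mixed NE: P1 plays (A: 0.5714, B: 0.4286), P2 plays (X: 0.3889, Y: 0.6111)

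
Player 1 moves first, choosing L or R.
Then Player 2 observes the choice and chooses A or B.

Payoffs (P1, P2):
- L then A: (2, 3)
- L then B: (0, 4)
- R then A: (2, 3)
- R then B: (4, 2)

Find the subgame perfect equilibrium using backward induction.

P1 plays R, P2 plays B after L and A after R; Payoff (2, 3)

Work:
Backward induction:
After L: P2 chooses B → P1 gets 0
After R: P2 chooses A → P1 gets 2
P1 chooses R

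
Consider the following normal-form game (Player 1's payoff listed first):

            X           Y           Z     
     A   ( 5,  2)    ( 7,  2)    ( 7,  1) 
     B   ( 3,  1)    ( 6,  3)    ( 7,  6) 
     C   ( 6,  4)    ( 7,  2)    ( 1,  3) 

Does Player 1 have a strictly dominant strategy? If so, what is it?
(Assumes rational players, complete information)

No strictly dominant strategy exists for Player 1

Work:
A strategy strictly dominates another if it gives a strictly higher payoff against every opponent action. Compare each pair of P1's strategies column-by-column:
  A vs B: [5 vs 3, 7 vs 6, 7 vs 7] → A does not strictly dominate B (column Z: 7 ≤ 7)
  A vs C: [5 vs 6, 7 vs 7, 7 vs 1] → A does not strictly dominate C (column X: 5 ≤ 6)
  B vs A: [3 vs 5, 6 vs 7, 7 vs 7] → B does not strictly dominate A (column X: 3 ≤ 5)
  B vs C: [3 vs 6, 6 vs 7, 7 vs 1] → B does not strictly dominate C (column X: 3 ≤ 6)
  C vs A: [6 vs 5, 7 vs 7, 1 vs 7] → C does not strictly dominate A (column Y: 7 ≤ 7)
  C vs B: [6 vs 3, 7 vs 6, 1 vs 7] → C does not strictly dominate B (column Z: 1 ≤ 7)
No single strategy strictly dominates all others → no strictly dominant strategy.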